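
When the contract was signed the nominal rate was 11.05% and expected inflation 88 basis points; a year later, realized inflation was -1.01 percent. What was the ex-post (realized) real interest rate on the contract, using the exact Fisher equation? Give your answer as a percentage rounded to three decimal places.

12.183%

Ex-post: (1 + 0.1105)/(1 − 0.0101) − 1 = 12.1830%
So the realized real rate is 12.183%.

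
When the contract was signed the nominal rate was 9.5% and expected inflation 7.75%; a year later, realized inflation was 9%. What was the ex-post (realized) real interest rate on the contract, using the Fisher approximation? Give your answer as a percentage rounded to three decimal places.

0.500%

Ex-post: 9.5% − 9% = 0.500%
So the realized real rate is 0.500%.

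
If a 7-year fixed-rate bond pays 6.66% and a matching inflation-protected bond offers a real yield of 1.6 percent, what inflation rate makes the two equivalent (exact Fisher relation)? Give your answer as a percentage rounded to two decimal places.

(1 + π) = (1 + i)/(1 + r) = 1.06660 / 1.01600 = 1.049803
Break-even inflation = 1.049803 − 1 → 4.98%.

4.98%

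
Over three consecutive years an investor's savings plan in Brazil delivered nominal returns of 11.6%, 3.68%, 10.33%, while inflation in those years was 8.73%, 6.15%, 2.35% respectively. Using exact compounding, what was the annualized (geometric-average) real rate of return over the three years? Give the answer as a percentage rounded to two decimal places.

Nominal growth factor = 1.1160 × 1.0368 × 1.1033 = 1.27659401
Price-level growth factor = 1.0873 × 1.0615 × 1.0235 = 1.18129192
Real growth factor = 1.27659401 / 1.18129192 = 1.08067615
Annualized real rate = 1.08067615^(1/3) − 1 = 2.6200% → 2.62%.

2.62%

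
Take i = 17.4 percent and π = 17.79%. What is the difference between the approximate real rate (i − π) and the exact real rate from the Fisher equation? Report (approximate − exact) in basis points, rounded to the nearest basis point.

Approximate: r ≈ 17.400% − 17.790% = -0.3900%
Exact: (1 + 0.1740)/(1 + 0.1779) − 1 = -0.3311%
Error = -0.3900% − (-0.3311%) = -0.0589% → -6 basis points.

-6 basis points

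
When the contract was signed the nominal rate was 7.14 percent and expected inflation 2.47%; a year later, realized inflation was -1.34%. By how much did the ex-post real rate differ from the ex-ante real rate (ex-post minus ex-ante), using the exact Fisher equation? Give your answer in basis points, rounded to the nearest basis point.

Ex-ante: (1 + 0.0714)/(1 + 0.0247) − 1 = 4.5574%
Ex-post: (1 + 0.0714)/(1 − 0.0134) − 1 = 8.5952%
Difference (ex-post − ex-ante) = 4.0377% → 404 basis points.

404 basis points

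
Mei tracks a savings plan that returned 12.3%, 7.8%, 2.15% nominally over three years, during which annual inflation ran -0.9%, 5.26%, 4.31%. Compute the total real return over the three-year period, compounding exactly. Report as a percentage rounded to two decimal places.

Compound the nominal returns: 1.1230 × 1.0780 × 1.0215 = 1.236622.
Compound inflation: 0.9910 × 1.0526 × 1.0431 = 1.088085.
Deflate: 1.236622 / 1.088085 = 1.136512.
Total real return = 1.136512 − 1 → 13.65%.

13.65%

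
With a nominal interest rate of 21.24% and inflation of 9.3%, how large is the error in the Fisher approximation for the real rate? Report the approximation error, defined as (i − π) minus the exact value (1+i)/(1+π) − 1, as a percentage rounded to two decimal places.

1.02%

Approximate: r ≈ 21.240% − 9.300% = 11.9400%
Exact: (1 + 0.2124)/(1 + 0.0930) − 1 = 10.9241%
Error = 11.9400% − 10.9241% = 1.0159% → 1.02%.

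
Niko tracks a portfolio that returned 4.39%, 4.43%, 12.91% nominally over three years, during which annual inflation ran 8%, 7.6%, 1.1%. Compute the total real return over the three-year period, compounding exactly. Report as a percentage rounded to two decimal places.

Nominal growth factor = 1.0439 × 1.0443 × 1.1291 = 1.230882
Price-level growth factor = 1.0800 × 1.0760 × 1.0110 = 1.174863
Real growth factor = 1.230882 / 1.174863 = 1.047682
Total real return = 1.047682 − 1 → 4.77%.

4.77%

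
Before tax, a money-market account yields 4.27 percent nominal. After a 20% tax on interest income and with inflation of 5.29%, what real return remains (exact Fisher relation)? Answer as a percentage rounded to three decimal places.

After-tax nominal return = 4.27% × (1 − 0.2) = 3.4160%.
1 + r = 1.03416 / 1.05290 = 0.982202
After-tax real rate = 0.982202 − 1 → -1.780%.

-1.780%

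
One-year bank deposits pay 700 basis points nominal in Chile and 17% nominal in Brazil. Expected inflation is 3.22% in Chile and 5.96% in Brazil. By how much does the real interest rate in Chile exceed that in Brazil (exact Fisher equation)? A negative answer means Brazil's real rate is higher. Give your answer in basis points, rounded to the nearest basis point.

Chile: (1 + 0.0700)/(1 + 0.0322) − 1 = 3.6621%
Brazil: (1 + 0.1700)/(1 + 0.0596) − 1 = 10.4190%
Differential = 3.6621% − 10.4190% = -6.7569% → -676 basis points.

-676 basis points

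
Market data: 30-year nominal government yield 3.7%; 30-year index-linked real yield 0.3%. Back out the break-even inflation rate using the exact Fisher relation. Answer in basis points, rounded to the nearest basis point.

(1 + π) = (1 + i)/(1 + r) = 1.03700 / 1.00300 = 1.033898
Break-even inflation = 1.033898 − 1 → 339 basis points.

339 basis points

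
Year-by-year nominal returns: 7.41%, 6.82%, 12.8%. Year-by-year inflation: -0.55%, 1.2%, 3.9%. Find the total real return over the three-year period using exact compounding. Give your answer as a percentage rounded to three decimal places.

Nominal growth factor = 1.0741 × 1.0682 × 1.1280 = 1.294215
Price-level growth factor = 0.9945 × 1.0120 × 1.0390 = 1.045685
Real growth factor = 1.294215 / 1.045685 = 1.237672
Total real return = 1.237672 − 1 → 23.767%.

23.767%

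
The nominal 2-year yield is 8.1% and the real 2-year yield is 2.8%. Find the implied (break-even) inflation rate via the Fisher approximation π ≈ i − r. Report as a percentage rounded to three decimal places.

π ≈ i − r = 8.1% − 2.8% → 5.300%.

5.300%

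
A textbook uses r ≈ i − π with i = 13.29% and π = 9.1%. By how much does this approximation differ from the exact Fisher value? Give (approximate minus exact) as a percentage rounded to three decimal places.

0.349%

Approximate: r ≈ 13.290% − 9.100% = 4.1900%
Exact: (1 + 0.1329)/(1 + 0.0910) − 1 = 3.84051%
Error = 4.1900% − 3.84051% = 0.34949% → 0.349%.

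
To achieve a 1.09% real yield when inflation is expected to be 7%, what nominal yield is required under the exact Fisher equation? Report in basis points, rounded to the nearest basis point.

(1 + i) = (1 + r)(1 + π) = 1.01090 × 1.07000 = 1.081663
i = 1.081663 − 1, so the required nominal rate is 817 basis points.

817 basis points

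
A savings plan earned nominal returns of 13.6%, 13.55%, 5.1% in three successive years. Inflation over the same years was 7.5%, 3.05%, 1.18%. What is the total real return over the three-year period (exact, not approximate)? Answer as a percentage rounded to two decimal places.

Compound the nominal returns: 1.1360 × 1.1355 × 1.0510 = 1.355714.
Compound inflation: 1.0750 × 1.0305 × 1.0118 = 1.120859.
Deflate: 1.355714 / 1.120859 = 1.209531.
Total real return = 1.209531 − 1 → 20.95%.

20.95%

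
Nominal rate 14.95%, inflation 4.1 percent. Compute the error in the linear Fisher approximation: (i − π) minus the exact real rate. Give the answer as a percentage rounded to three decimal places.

Approximate: r ≈ 14.950% − 4.100% = 10.8500%
Exact: (1 + 0.1495)/(1 + 0.0410) − 1 = 10.4227%
Error = 10.8500% − 10.4227% = 0.4273% → 0.427%.

0.427%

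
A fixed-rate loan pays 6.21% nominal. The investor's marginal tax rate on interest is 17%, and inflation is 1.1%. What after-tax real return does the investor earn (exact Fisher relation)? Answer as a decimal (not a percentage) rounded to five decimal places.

After-tax nominal return = 6.21% × (1 − 0.17) = 5.1543%.
1 + r = 1.051543 / 1.01100 = 1.040102
After-tax real rate = 1.040102 − 1 → 0.04010.

0.04010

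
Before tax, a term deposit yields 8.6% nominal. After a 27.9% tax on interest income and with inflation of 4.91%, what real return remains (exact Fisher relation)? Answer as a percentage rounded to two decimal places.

After-tax nominal return = 8.6% × (1 − 0.279) = 6.2006%.
1 + r = 1.062006 / 1.04910 = 1.012302
After-tax real rate = 1.012302 − 1 → 1.23%.

1.23%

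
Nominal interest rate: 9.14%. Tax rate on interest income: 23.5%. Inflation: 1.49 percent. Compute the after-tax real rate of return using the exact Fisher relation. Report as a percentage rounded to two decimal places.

After-tax nominal return = 9.14% × (1 − 0.235) = 6.9921%.
1 + r = 1.069921 / 1.01490 = 1.054213
After-tax real rate = 1.054213 − 1 → 5.42%.

5.42%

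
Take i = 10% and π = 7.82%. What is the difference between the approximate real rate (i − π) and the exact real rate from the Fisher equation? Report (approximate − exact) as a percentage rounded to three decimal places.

0.158%

Approximate: r ≈ 10.000% − 7.820% = 2.1800%
Exact: (1 + 0.1000)/(1 + 0.0782) − 1 = 2.0219%
Error = 2.1800% − 2.0219% = 0.1581% → 0.158%.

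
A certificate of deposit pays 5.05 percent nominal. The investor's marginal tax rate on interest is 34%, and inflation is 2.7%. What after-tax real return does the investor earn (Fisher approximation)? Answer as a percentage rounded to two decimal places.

After-tax nominal return = 5.05% × (1 − 0.34) = 3.3330%.
r ≈ 3.3330% − 2.7% → 0.63%.

0.63%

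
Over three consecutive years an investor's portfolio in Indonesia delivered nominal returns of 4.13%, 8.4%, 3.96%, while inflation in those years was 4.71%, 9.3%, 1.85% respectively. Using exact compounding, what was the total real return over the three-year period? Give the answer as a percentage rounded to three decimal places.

Compound the nominal returns: 1.0413 × 1.0840 × 1.0396 = 1.1734685.
Compound inflation: 1.0471 × 1.0930 × 1.0185 = 1.1656532.
Deflate: 1.1734685 / 1.1656532 = 1.0067046.
Total real return = 1.0067046 − 1 → 0.670%.

0.670%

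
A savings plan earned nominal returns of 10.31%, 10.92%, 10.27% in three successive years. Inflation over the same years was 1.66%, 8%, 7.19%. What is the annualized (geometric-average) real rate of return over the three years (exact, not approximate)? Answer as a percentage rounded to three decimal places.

Nominal growth factor = 1.1031 × 1.1092 × 1.1027 = 1.34921798
Price-level growth factor = 1.0166 × 1.0800 × 1.0719 = 1.17686902
Real growth factor = 1.34921798 / 1.17686902 = 1.14644702
Annualized real rate = 1.14644702^(1/3) − 1 = 4.6609% → 4.661%.

4.661%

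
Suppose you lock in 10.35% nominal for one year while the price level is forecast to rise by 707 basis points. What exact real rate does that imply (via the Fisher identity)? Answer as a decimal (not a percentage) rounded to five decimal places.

By the Fisher identity, 1 + r = (1 + i)/(1 + π).
1 + r = 1.10350 / 1.07070 = 1.030634
r = 1.030634 − 1 = 3.0634%, i.e. 0.03063.

0.03063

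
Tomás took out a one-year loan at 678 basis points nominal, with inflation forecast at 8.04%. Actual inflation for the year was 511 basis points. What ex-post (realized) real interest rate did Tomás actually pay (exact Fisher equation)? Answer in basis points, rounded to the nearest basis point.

Ex-post: (1 + 0.0678)/(1 + 0.0511) − 1 = 1.5888%
So the realized real rate is 159 basis points.

159 basis points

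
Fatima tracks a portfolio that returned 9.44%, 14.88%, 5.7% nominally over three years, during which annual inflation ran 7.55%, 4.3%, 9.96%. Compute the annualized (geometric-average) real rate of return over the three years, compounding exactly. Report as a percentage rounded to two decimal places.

Nominal growth factor = 1.0944 × 1.1488 × 1.0570 = 1.32890978
Price-level growth factor = 1.0755 × 1.0430 × 1.0996 = 1.23347245
Real growth factor = 1.32890978 / 1.23347245 = 1.07737289
Annualized real rate = 1.07737289^(1/3) − 1 = 2.5153% → 2.52%.

2.52%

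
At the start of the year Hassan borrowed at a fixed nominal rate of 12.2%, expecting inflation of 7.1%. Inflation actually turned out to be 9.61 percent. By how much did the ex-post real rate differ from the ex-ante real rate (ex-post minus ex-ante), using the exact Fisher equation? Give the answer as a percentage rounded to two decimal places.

-2.40%

Ex-ante: (1 + 0.1220)/(1 + 0.0710) − 1 = 4.7619%
Ex-post: (1 + 0.1220)/(1 + 0.0961) − 1 = 2.3629%
Difference (ex-post − ex-ante) = -2.3990% → -2.40%.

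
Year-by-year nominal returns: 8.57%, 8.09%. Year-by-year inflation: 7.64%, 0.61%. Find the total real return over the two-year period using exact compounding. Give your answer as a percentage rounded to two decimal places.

8.36%

Nominal growth factor = 1.0857 × 1.0809 = 1.173533
Price-level growth factor = 1.0764 × 1.0061 = 1.082966
Real growth factor = 1.173533 / 1.082966 = 1.083629
Total real return = 1.083629 − 1 → 8.36%.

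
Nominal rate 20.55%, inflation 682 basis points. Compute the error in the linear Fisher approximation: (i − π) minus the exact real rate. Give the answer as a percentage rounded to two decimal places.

0.88%

Approximate: r ≈ 20.550% − 6.820% = 13.7300%
Exact: (1 + 0.2055)/(1 + 0.0682) − 1 = 12.8534%
Error = 13.7300% − 12.8534% = 0.8766% → 0.88%.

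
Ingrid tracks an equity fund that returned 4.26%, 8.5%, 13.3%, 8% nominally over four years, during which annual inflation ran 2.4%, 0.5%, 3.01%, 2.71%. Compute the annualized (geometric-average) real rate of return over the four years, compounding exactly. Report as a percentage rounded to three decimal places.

6.184%

Compound the nominal returns: 1.0426 × 1.0850 × 1.1330 × 1.0800 = 1.38420726.
Compound inflation: 1.0240 × 1.0050 × 1.0301 × 1.0271 = 1.08882513.
Deflate: 1.38420726 / 1.08882513 = 1.27128519.
Annualized real rate = 1.27128519^(1/4) − 1 = 6.1844% → 6.184%.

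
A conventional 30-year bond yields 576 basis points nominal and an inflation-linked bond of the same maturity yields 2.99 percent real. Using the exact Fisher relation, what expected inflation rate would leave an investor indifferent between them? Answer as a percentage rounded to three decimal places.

(1 + π) = (1 + i)/(1 + r) = 1.05760 / 1.02990 = 1.026896
Break-even inflation = 1.026896 − 1 → 2.690%.

2.690%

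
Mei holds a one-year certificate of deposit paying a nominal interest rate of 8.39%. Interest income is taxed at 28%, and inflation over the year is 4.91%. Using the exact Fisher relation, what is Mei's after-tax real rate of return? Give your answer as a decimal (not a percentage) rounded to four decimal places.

0.0108

After-tax nominal return = 8.39% × (1 − 0.28) = 6.0408%.
1 + r = 1.060408 / 1.04910 = 1.010779
After-tax real rate = 1.010779 − 1 → 0.0108.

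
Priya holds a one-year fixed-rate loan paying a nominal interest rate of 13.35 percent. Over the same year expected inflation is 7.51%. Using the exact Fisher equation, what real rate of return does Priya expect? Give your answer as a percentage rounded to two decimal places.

5.43%

By the Fisher equation, 1 + r = (1 + i)/(1 + π).
1 + r = 1.13350 / 1.07510 = 1.054321
r = 1.054321 − 1 = 5.4321%, i.e. 5.43%.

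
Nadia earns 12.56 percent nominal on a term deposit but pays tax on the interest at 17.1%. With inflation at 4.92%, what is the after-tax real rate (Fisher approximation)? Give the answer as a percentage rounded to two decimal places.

5.49%

After-tax nominal return = 12.56% × (1 − 0.171) = 10.41224%.
r ≈ 10.41224% − 4.92% → 5.49%.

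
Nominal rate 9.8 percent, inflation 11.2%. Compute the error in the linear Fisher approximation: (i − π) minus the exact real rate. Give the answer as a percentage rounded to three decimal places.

-0.141%

Approximate: r ≈ 9.800% − 11.200% = -1.4000%
Exact: (1 + 0.0980)/(1 + 0.1120) − 1 = -1.2590%
Error = -1.4000% − (-1.2590%) = -0.1410% → -0.141%.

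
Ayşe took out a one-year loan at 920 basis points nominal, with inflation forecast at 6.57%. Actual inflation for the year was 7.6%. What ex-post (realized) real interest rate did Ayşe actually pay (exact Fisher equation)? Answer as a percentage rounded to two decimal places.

Ex-post: (1 + 0.0920)/(1 + 0.0760) − 1 = 1.4870%
So the realized real rate is 1.49%.

1.49%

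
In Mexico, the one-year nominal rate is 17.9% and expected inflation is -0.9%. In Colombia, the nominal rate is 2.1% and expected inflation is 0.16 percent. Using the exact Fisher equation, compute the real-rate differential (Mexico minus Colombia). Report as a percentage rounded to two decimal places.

Mexico: (1 + 0.1790)/(1 − 0.0090) − 1 = 18.9707%
Colombia: (1 + 0.0210)/(1 + 0.0016) − 1 = 1.9369%
Differential = 18.9707% − 1.9369% = 17.0338% → 17.03%.

17.03%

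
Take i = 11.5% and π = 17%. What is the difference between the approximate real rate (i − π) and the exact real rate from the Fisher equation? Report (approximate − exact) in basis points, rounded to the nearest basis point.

-80 basis points

Approximate: r ≈ 11.500% − 17.000% = -5.5000%
Exact: (1 + 0.1150)/(1 + 0.1700) − 1 = -4.7009%
Error = -5.5000% − (-4.7009%) = -0.7991% → -80 basis points.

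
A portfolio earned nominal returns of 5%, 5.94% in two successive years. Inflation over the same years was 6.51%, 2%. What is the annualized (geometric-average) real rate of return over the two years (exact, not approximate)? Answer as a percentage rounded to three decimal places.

Compound the nominal returns: 1.0500 × 1.0594 = 1.11237000.
Compound inflation: 1.0651 × 1.0200 = 1.08640200.
Deflate: 1.11237000 / 1.08640200 = 1.02390275.
Annualized real rate = 1.02390275^(1/2) − 1 = 1.1881% → 1.188%.

1.188%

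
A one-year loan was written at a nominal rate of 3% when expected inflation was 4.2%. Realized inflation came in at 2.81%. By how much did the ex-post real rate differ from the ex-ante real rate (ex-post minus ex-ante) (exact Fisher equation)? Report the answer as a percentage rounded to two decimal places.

1.34%

Ex-ante: (1 + 0.0300)/(1 + 0.0420) − 1 = -1.1516%
Ex-post: (1 + 0.0300)/(1 + 0.0281) − 1 = 0.1848%
Difference (ex-post − ex-ante) = 1.3364% → 1.34%.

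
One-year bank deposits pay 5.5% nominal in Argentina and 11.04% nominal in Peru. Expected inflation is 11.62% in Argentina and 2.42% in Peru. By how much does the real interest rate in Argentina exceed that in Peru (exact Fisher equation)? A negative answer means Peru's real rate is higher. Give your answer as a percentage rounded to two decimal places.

-13.90%

Argentina: (1 + 0.0550)/(1 + 0.1162) − 1 = -5.4829%
Peru: (1 + 0.1104)/(1 + 0.0242) − 1 = 8.4163%
Differential = -5.4829% − 8.4163% = -13.8992% → -13.90%.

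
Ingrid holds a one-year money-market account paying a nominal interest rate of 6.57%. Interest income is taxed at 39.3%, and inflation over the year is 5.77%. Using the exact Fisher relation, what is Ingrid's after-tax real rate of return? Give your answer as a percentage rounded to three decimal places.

-1.685%

After-tax nominal return = 6.57% × (1 − 0.393) = 3.98799%.
1 + r = 1.0398799 / 1.05770 = 0.983152
After-tax real rate = 0.983152 − 1 → -1.685%.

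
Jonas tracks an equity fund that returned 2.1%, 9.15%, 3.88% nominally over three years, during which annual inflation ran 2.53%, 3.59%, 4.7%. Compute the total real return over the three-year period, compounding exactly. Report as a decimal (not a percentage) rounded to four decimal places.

0.0410

Compound the nominal returns: 1.0210 × 1.0915 × 1.0388 = 1.157661.
Compound inflation: 1.0253 × 1.0359 × 1.0470 = 1.112027.
Deflate: 1.157661 / 1.112027 = 1.041036.
Total real return = 1.041036 − 1 → 0.0410.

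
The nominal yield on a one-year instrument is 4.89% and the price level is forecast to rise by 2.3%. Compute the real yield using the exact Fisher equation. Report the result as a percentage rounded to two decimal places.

2.53%

1 + r = 1.04890 / 1.02300 = 1.025318
r = 1.025318 − 1 = 2.5318%, i.e. 2.53%.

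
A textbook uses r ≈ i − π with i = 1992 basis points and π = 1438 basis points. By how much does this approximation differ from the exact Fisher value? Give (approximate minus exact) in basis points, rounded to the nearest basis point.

70 basis points

Approximate: r ≈ 19.920% − 14.380% = 5.5400%
Exact: (1 + 0.1992)/(1 + 0.1438) − 1 = 4.8435%
Error = 5.5400% − 4.8435% = 0.6965% → 70 basis points.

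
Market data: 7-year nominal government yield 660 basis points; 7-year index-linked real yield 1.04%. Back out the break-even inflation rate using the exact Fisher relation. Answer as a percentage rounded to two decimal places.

5.50%

(1 + π) = (1 + i)/(1 + r) = 1.06600 / 1.01040 = 1.055028
Break-even inflation = 1.055028 − 1 → 5.50%.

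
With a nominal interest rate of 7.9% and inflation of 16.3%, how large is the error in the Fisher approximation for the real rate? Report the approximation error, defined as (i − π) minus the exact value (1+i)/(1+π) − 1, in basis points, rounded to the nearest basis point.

-118 basis points

Approximate: r ≈ 7.900% − 16.300% = -8.4000%
Exact: (1 + 0.0790)/(1 + 0.1630) − 1 = -7.2227%
Error = -8.4000% − (-7.2227%) = -1.1773% → -118 basis points.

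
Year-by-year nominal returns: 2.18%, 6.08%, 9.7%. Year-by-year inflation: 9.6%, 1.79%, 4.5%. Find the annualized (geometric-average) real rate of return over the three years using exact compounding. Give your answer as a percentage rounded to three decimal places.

0.660%

Nominal growth factor = 1.0218 × 1.0608 × 1.0970 = 1.18906621
Price-level growth factor = 1.0960 × 1.0179 × 1.0450 = 1.16582123
Real growth factor = 1.18906621 / 1.16582123 = 1.01993872
Annualized real rate = 1.01993872^(1/3) − 1 = 0.6603% → 0.660%.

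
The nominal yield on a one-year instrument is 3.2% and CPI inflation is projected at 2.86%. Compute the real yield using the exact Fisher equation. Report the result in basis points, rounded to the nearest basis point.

33 basis points

1 + r = 1.03200 / 1.02860 = 1.003305
r = 1.003305 − 1 = 0.3305%, i.e. 33 basis points.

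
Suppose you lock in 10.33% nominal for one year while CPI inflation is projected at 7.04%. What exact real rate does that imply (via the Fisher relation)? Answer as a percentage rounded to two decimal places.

1 + r = 1.10330 / 1.07040 = 1.030736
r = 1.030736 − 1 = 3.0736%, i.e. 3.07%.

3.07%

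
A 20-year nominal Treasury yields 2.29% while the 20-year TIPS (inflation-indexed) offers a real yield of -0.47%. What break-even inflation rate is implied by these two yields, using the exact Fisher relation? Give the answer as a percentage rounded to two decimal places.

2.77%

(1 + π) = (1 + i)/(1 + r) = 1.02290 / 0.99530 = 1.027730
Break-even inflation = 1.027730 − 1 → 2.77%.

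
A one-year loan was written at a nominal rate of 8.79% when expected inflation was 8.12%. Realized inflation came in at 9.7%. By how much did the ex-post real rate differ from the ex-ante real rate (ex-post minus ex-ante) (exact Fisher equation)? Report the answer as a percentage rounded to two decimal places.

-1.45%

Ex-ante: (1 + 0.0879)/(1 + 0.0812) − 1 = 0.6197%
Ex-post: (1 + 0.0879)/(1 + 0.0970) − 1 = -0.8295%
Difference (ex-post − ex-ante) = -1.4492% → -1.45%.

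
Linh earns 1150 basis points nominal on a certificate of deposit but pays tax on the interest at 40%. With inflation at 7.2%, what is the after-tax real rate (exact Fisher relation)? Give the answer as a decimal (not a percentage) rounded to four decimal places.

-0.0028

After-tax nominal return = 11.5% × (1 − 0.4) = 6.9000%.
1 + r = 1.06900 / 1.07200 = 0.997201
After-tax real rate = 0.997201 − 1 → -0.0028.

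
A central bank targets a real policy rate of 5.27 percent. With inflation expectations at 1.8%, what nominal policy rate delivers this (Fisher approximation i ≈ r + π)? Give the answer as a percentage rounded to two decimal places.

7.07%

i ≈ r + π = 5.27% + 1.8% = 7.07%.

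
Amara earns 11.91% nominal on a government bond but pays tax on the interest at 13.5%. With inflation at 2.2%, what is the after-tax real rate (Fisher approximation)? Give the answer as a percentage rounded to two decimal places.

After-tax nominal return = 11.91% × (1 − 0.135) = 10.30215%.
r ≈ 10.30215% − 2.2% → 8.10%.

8.10%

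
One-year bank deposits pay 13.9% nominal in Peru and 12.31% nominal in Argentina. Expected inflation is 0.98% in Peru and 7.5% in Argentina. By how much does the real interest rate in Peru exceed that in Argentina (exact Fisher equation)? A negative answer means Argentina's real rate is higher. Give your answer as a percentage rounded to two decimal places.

Peru: (1 + 0.1390)/(1 + 0.0098) − 1 = 12.7946%
Argentina: (1 + 0.1231)/(1 + 0.0750) − 1 = 4.4744%
Differential = 12.7946% − 4.4744% = 8.3202% → 8.32%.

8.32%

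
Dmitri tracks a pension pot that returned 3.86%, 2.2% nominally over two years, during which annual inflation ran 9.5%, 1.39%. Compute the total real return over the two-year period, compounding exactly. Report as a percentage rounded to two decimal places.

Compound the nominal returns: 1.0386 × 1.0220 = 1.061449.
Compound inflation: 1.0950 × 1.0139 = 1.110221.
Deflate: 1.061449 / 1.110221 = 0.956071.
Total real return = 0.956071 − 1 → -4.39%.

-4.39%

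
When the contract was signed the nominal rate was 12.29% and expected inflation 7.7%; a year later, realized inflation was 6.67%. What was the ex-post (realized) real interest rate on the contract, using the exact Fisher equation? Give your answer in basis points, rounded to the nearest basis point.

527 basis points

Ex-post: (1 + 0.1229)/(1 + 0.0667) − 1 = 5.2686%
So the realized real rate is 527 basis points.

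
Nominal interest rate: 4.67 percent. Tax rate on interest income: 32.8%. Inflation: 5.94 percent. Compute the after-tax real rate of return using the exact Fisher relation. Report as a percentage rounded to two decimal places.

-2.64%

After-tax nominal return = 4.67% × (1 − 0.328) = 3.13824%.
1 + r = 1.0313824 / 1.05940 = 0.973553
After-tax real rate = 0.973553 − 1 → -2.64%.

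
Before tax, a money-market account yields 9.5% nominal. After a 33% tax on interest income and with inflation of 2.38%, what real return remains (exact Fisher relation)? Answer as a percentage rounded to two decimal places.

After-tax nominal return = 9.5% × (1 − 0.33) = 6.3650%.
1 + r = 1.06365 / 1.02380 = 1.038924
After-tax real rate = 1.038924 − 1 → 3.89%.

3.89%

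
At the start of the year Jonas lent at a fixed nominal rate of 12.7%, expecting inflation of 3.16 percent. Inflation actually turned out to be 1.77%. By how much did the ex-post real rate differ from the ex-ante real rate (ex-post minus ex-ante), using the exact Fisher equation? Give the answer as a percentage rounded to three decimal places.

1.492%

Ex-ante: (1 + 0.1270)/(1 + 0.0316) − 1 = 9.2478%
Ex-post: (1 + 0.1270)/(1 + 0.0177) − 1 = 10.7399%
Difference (ex-post − ex-ante) = 1.4921% → 1.492%.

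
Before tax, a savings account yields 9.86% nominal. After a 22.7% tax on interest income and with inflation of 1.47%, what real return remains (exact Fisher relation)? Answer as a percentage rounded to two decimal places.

6.06%

After-tax nominal return = 9.86% × (1 − 0.227) = 7.62178%.
1 + r = 1.0762178 / 1.01470 = 1.060627
After-tax real rate = 1.060627 − 1 → 6.06%.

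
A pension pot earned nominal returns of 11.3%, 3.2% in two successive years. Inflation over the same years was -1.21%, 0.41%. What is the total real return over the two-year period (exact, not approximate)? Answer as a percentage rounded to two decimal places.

Nominal growth factor = 1.1130 × 1.0320 = 1.148616
Price-level growth factor = 0.9879 × 1.0041 = 0.991950
Real growth factor = 1.148616 / 0.991950 = 1.157937
Total real return = 1.157937 − 1 → 15.79%.

15.79%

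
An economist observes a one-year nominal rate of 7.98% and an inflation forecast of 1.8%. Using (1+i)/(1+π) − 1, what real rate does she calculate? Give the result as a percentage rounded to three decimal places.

6.071%

1 + r = 1.07980 / 1.01800 = 1.060707
r = 1.060707 − 1 = 6.0707%, i.e. 6.071%.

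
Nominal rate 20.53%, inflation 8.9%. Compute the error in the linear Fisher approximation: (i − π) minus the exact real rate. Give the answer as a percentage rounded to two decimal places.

0.95%

Approximate: r ≈ 20.530% − 8.900% = 11.6300%
Exact: (1 + 0.2053)/(1 + 0.0890) − 1 = 10.6795%
Error = 11.6300% − 10.6795% = 0.9505% → 0.95%.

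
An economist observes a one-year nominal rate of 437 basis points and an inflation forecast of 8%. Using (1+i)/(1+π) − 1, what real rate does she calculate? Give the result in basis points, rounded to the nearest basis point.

-336 basis points

1 + r = 1.04370 / 1.08000 = 0.966389
r = 0.966389 − 1 = -3.3611%, i.e. -336 basis points.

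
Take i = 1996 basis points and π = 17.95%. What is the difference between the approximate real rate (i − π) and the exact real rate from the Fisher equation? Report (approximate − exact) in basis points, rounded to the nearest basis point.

Approximate: r ≈ 19.960% − 17.950% = 2.0100%
Exact: (1 + 0.1996)/(1 + 0.1795) − 1 = 1.7041%
Error = 2.0100% − 1.7041% = 0.3059% → 31 basis points.

31 basis points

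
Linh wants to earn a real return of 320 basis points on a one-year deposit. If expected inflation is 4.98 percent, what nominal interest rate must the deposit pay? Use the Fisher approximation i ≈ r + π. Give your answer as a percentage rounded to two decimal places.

8.18%

i ≈ r + π = 3.2% + 4.98% = 8.18%.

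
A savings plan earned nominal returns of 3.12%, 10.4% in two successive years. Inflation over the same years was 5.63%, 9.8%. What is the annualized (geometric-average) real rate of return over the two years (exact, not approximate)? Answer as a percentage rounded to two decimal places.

-0.93%

Compound the nominal returns: 1.0312 × 1.1040 = 1.13844480.
Compound inflation: 1.0563 × 1.0980 = 1.15981740.
Deflate: 1.13844480 / 1.15981740 = 0.98157244.
Annualized real rate = 0.98157244^(1/2) − 1 = -0.9257% → -0.93%.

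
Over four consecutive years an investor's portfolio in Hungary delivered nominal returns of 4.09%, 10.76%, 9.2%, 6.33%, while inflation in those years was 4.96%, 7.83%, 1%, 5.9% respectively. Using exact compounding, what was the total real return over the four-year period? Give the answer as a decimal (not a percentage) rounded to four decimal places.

0.1058

Compound the nominal returns: 1.0409 × 1.1076 × 1.0920 × 1.0633 = 1.338660.
Compound inflation: 1.0496 × 1.0783 × 1.0100 × 1.0590 = 1.210545.
Deflate: 1.338660 / 1.210545 = 1.105833.
Total real return = 1.105833 − 1 → 0.1058.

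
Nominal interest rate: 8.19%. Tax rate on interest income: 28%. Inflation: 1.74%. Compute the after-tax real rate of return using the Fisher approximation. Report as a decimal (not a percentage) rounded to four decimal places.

0.0416

After-tax nominal return = 8.19% × (1 − 0.28) = 5.8968%.
r ≈ 5.8968% − 1.74% → 0.0416.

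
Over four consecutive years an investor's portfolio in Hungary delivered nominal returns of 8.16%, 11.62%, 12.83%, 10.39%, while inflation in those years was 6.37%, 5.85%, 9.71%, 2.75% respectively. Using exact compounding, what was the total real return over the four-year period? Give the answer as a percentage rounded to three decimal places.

Compound the nominal returns: 1.0816 × 1.1162 × 1.1283 × 1.1039 = 1.5037063.
Compound inflation: 1.0637 × 1.0585 × 1.0971 × 1.0275 = 1.2692234.
Deflate: 1.5037063 / 1.2692234 = 1.1847452.
Total real return = 1.1847452 − 1 → 18.475%.

18.475%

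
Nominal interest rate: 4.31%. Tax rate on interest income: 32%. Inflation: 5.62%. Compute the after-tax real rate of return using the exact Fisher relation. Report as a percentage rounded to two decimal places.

-2.55%

After-tax nominal return = 4.31% × (1 − 0.32) = 2.9308%.
1 + r = 1.029308 / 1.05620 = 0.974539
After-tax real rate = 0.974539 − 1 → -2.55%.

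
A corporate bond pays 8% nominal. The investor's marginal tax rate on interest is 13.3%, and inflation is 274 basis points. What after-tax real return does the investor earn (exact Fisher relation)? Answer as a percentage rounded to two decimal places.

4.08%

After-tax nominal return = 8% × (1 − 0.133) = 6.9360%.
1 + r = 1.06936 / 1.02740 = 1.040841
After-tax real rate = 1.040841 − 1 → 4.08%.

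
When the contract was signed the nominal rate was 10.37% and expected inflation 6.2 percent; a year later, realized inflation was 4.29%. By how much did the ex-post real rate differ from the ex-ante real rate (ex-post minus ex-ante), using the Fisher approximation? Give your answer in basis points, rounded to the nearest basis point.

191 basis points

Ex-ante: 10.37% − 6.2% = 4.170%
Ex-post: 10.37% − 4.29% = 6.080%
Difference (ex-post − ex-ante) = 1.9100% → 191 basis points.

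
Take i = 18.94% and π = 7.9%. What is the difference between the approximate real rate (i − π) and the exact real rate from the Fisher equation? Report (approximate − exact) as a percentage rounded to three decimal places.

0.808%

Approximate: r ≈ 18.940% − 7.900% = 11.0400%
Exact: (1 + 0.1894)/(1 + 0.0790) − 1 = 10.2317%
Error = 11.0400% − 10.2317% = 0.8083% → 0.808%.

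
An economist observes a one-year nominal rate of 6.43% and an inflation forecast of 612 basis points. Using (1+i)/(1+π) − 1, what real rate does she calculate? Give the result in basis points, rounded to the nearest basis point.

29 basis points

By the Fisher equation, 1 + r = (1 + i)/(1 + π).
1 + r = 1.06430 / 1.06120 = 1.002921
r = 1.002921 − 1 = 0.2921%, i.e. 29 basis points.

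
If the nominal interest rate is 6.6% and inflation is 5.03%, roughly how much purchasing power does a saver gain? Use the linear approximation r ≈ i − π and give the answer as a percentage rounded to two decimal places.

r ≈ i − π = 6.6% − 5.03% = 1.57%.

1.57%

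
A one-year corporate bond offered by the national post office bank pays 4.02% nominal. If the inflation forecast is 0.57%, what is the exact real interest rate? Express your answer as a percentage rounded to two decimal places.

3.43%

1 + r = 1.04020 / 1.00570 = 1.034304
r = 1.034304 − 1 = 3.4304%, i.e. 3.43%.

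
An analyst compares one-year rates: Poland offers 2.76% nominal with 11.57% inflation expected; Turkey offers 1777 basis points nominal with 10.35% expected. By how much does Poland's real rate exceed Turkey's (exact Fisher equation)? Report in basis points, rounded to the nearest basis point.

Poland: (1 + 0.0276)/(1 + 0.1157) − 1 = -7.8964%
Turkey: (1 + 0.1777)/(1 + 0.1035) − 1 = 6.7241%
Differential = -7.8964% − 6.7241% = -14.6204% → -1462 basis points.

-1462 basis points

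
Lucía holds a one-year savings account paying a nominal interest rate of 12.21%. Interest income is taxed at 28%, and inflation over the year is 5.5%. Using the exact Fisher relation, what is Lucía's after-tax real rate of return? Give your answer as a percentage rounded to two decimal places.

3.12%

After-tax nominal return = 12.21% × (1 − 0.28) = 8.7912%.
1 + r = 1.087912 / 1.05500 = 1.031196
After-tax real rate = 1.031196 − 1 → 3.12%.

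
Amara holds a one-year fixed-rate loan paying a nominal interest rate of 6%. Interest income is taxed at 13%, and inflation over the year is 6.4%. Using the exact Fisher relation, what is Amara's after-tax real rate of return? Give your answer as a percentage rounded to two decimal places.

-1.11%

After-tax nominal return = 6% × (1 − 0.13) = 5.2200%.
1 + r = 1.05220 / 1.06400 = 0.988910
After-tax real rate = 0.988910 − 1 → -1.11%.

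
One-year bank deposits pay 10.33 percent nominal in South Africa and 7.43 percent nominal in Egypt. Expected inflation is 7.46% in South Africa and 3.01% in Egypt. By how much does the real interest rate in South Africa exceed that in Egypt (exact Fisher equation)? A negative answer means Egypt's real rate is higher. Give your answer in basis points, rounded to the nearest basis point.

South Africa: (1 + 0.1033)/(1 + 0.0746) − 1 = 2.6708%
Egypt: (1 + 0.0743)/(1 + 0.0301) − 1 = 4.2908%
Differential = 2.6708% − 4.2908% = -1.6201% → -162 basis points.

-162 basis points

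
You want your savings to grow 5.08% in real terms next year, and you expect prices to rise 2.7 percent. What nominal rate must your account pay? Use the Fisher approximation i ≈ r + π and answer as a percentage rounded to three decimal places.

i ≈ r + π = 5.08% + 2.7% = 7.780%.

7.780%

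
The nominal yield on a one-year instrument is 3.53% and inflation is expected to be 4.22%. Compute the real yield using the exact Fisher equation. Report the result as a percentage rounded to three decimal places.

By the Fisher relation, 1 + r = (1 + i)/(1 + π).
1 + r = 1.03530 / 1.04220 = 0.993379
r = 0.993379 − 1 = -0.6621%, i.e. -0.662%.

-0.662%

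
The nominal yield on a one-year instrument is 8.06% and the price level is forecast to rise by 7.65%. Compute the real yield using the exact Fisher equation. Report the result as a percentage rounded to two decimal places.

By the Fisher equation, 1 + r = (1 + i)/(1 + π).
1 + r = 1.08060 / 1.07650 = 1.003809
r = 1.003809 − 1 = 0.3809%, i.e. 0.38%.

0.38%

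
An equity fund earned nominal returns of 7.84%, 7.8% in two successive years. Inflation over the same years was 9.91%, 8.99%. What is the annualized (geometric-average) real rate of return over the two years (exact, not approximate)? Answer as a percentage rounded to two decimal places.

-1.49%

Nominal growth factor = 1.0784 × 1.0780 = 1.16251520
Price-level growth factor = 1.0991 × 1.0899 = 1.19790909
Real growth factor = 1.16251520 / 1.19790909 = 0.97045361
Annualized real rate = 0.97045361^(1/2) − 1 = -1.4884% → -1.49%.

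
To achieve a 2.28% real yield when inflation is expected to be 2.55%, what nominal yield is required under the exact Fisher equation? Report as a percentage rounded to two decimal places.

(1 + i) = (1 + r)(1 + π) = 1.02280 × 1.02550 = 1.0488814
i = 1.0488814 − 1, so the required nominal rate is 4.89%.

4.89%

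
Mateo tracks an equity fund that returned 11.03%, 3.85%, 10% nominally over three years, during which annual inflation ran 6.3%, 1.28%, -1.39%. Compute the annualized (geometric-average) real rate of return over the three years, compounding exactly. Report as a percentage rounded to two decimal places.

Compound the nominal returns: 1.1103 × 1.0385 × 1.1000 = 1.26835121.
Compound inflation: 1.0630 × 1.0128 × 0.9861 = 1.06164157.
Deflate: 1.26835121 / 1.06164157 = 1.19470755.
Annualized real rate = 1.19470755^(1/3) − 1 = 6.1094% → 6.11%.

6.11%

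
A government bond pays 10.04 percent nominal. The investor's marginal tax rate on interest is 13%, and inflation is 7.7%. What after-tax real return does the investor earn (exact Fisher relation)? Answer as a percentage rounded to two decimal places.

After-tax nominal return = 10.04% × (1 − 0.13) = 8.7348%.
1 + r = 1.087348 / 1.07700 = 1.009608
After-tax real rate = 1.009608 − 1 → 0.96%.

0.96%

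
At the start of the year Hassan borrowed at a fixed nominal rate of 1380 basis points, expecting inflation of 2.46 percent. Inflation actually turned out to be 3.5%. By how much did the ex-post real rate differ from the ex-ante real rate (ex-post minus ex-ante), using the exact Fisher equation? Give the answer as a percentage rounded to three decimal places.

Ex-ante: (1 + 0.1380)/(1 + 0.0246) − 1 = 11.0677%
Ex-post: (1 + 0.1380)/(1 + 0.0350) − 1 = 9.9517%
Difference (ex-post − ex-ante) = -1.1160% → -1.116%.

-1.116%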